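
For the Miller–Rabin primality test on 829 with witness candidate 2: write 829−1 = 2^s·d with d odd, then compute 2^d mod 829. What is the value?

829 − 1 = 828 = 2^2 · 207, so d = 207.
2^1 ≡ 2 (mod 829)
2^2 ≡ 2^2 = 4 ≡ 4 (mod 829)
2^4 ≡ 4^2 = 16 ≡ 16 (mod 829)
2^8 ≡ 16^2 = 256 ≡ 256 (mod 829)
2^16 ≡ 256^2 = 65536 ≡ 45 (mod 829)
2^32 ≡ 45^2 = 2025 ≡ 367 (mod 829)
2^64 ≡ 367^2 = 134689 ≡ 391 (mod 829)
2^128 ≡ 391^2 = 152881 ≡ 345 (mod 829)
207 = 128 + 64 + 8 + 4 + 2 + 1 in binary powers of 2.
So 2^207 ≡ 345 · 391 · 256 · 16 · 4 · 2 ≡ 583 (mod 829).
Squaring chain: 583 → 828; reaches −1, so base 2 does not prove 829 composite.

583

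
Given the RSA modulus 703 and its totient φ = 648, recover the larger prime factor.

37

φ(n) = (p−1)(q−1) = n − (p+q) + 1, so p + q = 703 − 648 + 1 = 56.
p and q are the roots of t² − 56t + 703 = 0.
Discriminant: 56² − 4·703 = 3136 − 2812 = 324; √324 = 18.
q = (56 − 18)/2 = 19, p = (56 + 18)/2 = 37.
Check: 19 · 37 = 703.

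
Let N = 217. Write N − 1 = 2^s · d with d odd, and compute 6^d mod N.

217 − 1 = 216 = 2^3 · 27, so d = 27.
6^1 ≡ 6 (mod 217)
6^2 ≡ 6^2 = 36 ≡ 36 (mod 217)
6^4 ≡ 36^2 = 1296 ≡ 211 (mod 217)
6^8 ≡ 211^2 = 44521 ≡ 36 (mod 217)
6^16 ≡ 36^2 = 1296 ≡ 211 (mod 217)
27 = 16 + 8 + 2 + 1 in binary powers of 2.
So 6^27 ≡ 211 · 36 · 36 · 6 ≡ 216 (mod 217).
Since 6^d ≡ 216 (mod 217), base 6 does not prove 217 composite.

216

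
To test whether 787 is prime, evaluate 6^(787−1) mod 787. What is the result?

6^1 ≡ 6 (mod 787)
6^2 ≡ 6^2 = 36 ≡ 36 (mod 787)
6^4 ≡ 36^2 = 1296 ≡ 509 (mod 787)
6^8 ≡ 509^2 = 259081 ≡ 158 (mod 787)
6^16 ≡ 158^2 = 24964 ≡ 567 (mod 787)
6^32 ≡ 567^2 = 321489 ≡ 393 (mod 787)
6^64 ≡ 393^2 = 154449 ≡ 197 (mod 787)
6^128 ≡ 197^2 = 38809 ≡ 246 (mod 787)
6^256 ≡ 246^2 = 60516 ≡ 704 (mod 787)
6^512 ≡ 704^2 = 495616 ≡ 593 (mod 787)
786 = 512 + 256 + 16 + 2 in binary powers of 2.
So 6^786 ≡ 593 · 704 · 567 · 36 ≡ 1 (mod 787).
Since the result is 1, base 6 gives no evidence that 787 is composite.

1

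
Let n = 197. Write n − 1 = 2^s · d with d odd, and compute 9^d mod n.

196

197 − 1 = 196 = 2^2 · 49, so d = 49.
9^1 ≡ 9 (mod 197)
9^2 ≡ 9^2 = 81 ≡ 81 (mod 197)
9^4 ≡ 81^2 = 6561 ≡ 60 (mod 197)
9^8 ≡ 60^2 = 3600 ≡ 54 (mod 197)
9^16 ≡ 54^2 = 2916 ≡ 158 (mod 197)
9^32 ≡ 158^2 = 24964 ≡ 142 (mod 197)
49 = 32 + 16 + 1 in binary powers of 2.
So 9^49 ≡ 142 · 158 · 9 ≡ 196 (mod 197).
Since 9^d ≡ 196 (mod 197), base 9 does not prove 197 composite.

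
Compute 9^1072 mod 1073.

194

9^1 ≡ 9 (mod 1073)
9^2 ≡ 9^2 = 81 ≡ 81 (mod 1073)
9^4 ≡ 81^2 = 6561 ≡ 123 (mod 1073)
9^8 ≡ 123^2 = 15129 ≡ 107 (mod 1073)
9^16 ≡ 107^2 = 11449 ≡ 719 (mod 1073)
9^32 ≡ 719^2 = 516961 ≡ 848 (mod 1073)
9^64 ≡ 848^2 = 719104 ≡ 194 (mod 1073)
9^128 ≡ 194^2 = 37636 ≡ 81 (mod 1073)
9^256 ≡ 81^2 = 6561 ≡ 123 (mod 1073)
9^512 ≡ 123^2 = 15129 ≡ 107 (mod 1073)
9^1024 ≡ 107^2 = 11449 ≡ 719 (mod 1073)
1072 = 1024 + 32 + 16 in binary powers of 2.
So 9^1072 ≡ 719 · 848 · 719 ≡ 194 (mod 1073).
Since 194 ≠ 1, base 9 is a Fermat witness: 1073 is composite.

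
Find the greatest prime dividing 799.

799 = 17 · 47
47 is prime.
So 799 = 17 · 47; the largest prime factor is 47.

47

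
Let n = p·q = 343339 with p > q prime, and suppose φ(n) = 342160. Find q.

521

φ(n) = (p−1)(q−1) = n − (p+q) + 1, so p + q = 343339 − 342160 + 1 = 1180.
p and q are the roots of t² − 1180t + 343339 = 0.
Discriminant: 1180² − 4·343339 = 1392400 − 1373356 = 19044; √19044 = 138.
q = (1180 − 138)/2 = 521, p = (1180 + 138)/2 = 659.
Check: 521 · 659 = 343339.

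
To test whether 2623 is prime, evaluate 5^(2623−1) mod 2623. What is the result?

5^1 ≡ 5 (mod 2623)
5^2 ≡ 5^2 = 25 ≡ 25 (mod 2623)
5^4 ≡ 25^2 = 625 ≡ 625 (mod 2623)
5^8 ≡ 625^2 = 390625 ≡ 2421 (mod 2623)
5^16 ≡ 2421^2 = 5861241 ≡ 1459 (mod 2623)
5^32 ≡ 1459^2 = 2128681 ≡ 1428 (mod 2623)
5^64 ≡ 1428^2 = 2039184 ≡ 1113 (mod 2623)
5^128 ≡ 1113^2 = 1238769 ≡ 713 (mod 2623)
5^256 ≡ 713^2 = 508369 ≡ 2130 (mod 2623)
5^512 ≡ 2130^2 = 4536900 ≡ 1733 (mod 2623)
5^1024 ≡ 1733^2 = 3003289 ≡ 2577 (mod 2623)
5^2048 ≡ 2577^2 = 6640929 ≡ 2116 (mod 2623)
2622 = 2048 + 512 + 32 + 16 + 8 + 4 + 2 in binary powers of 2.
So 5^2622 ≡ 2116 · 1733 · 1428 · 1459 · 2421 · 625 · 25 ≡ 1301 (mod 2623).
Since 1301 ≠ 1, base 5 is a Fermat witness: 2623 is composite.

1301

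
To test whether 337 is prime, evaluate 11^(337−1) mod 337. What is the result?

11^1 ≡ 11 (mod 337)
11^2 ≡ 11^2 = 121 ≡ 121 (mod 337)
11^4 ≡ 121^2 = 14641 ≡ 150 (mod 337)
11^8 ≡ 150^2 = 22500 ≡ 258 (mod 337)
11^16 ≡ 258^2 = 66564 ≡ 175 (mod 337)
11^32 ≡ 175^2 = 30625 ≡ 295 (mod 337)
11^64 ≡ 295^2 = 87025 ≡ 79 (mod 337)
11^128 ≡ 79^2 = 6241 ≡ 175 (mod 337)
11^256 ≡ 175^2 = 30625 ≡ 295 (mod 337)
336 = 256 + 64 + 16 in binary powers of 2.
So 11^336 ≡ 295 · 79 · 175 ≡ 1 (mod 337).
Since the result is 1, base 11 gives no evidence that 337 is composite.

1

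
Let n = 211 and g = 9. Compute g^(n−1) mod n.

1

9^1 ≡ 9 (mod 211)
9^2 ≡ 9^2 = 81 ≡ 81 (mod 211)
9^4 ≡ 81^2 = 6561 ≡ 20 (mod 211)
9^8 ≡ 20^2 = 400 ≡ 189 (mod 211)
9^16 ≡ 189^2 = 35721 ≡ 62 (mod 211)
9^32 ≡ 62^2 = 3844 ≡ 46 (mod 211)
9^64 ≡ 46^2 = 2116 ≡ 6 (mod 211)
9^128 ≡ 6^2 = 36 ≡ 36 (mod 211)
210 = 128 + 64 + 16 + 2 in binary powers of 2.
So 9^210 ≡ 36 · 6 · 62 · 81 ≡ 1 (mod 211).
Since the result is 1, base 9 gives no evidence that 211 is composite.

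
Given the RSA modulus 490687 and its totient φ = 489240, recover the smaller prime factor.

541

φ(n) = (p−1)(q−1) = n − (p+q) + 1, so p + q = 490687 − 489240 + 1 = 1448.
p and q are the roots of t² − 1448t + 490687 = 0.
Discriminant: 1448² − 4·490687 = 2096704 − 1962748 = 133956; √133956 = 366.
q = (1448 − 366)/2 = 541, p = (1448 + 366)/2 = 907.
Check: 541 · 907 = 490687.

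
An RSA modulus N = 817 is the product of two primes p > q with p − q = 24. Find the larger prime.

Since p = q + 24, we have 817 = q(q + 24), so q² + 24q − 817 = 0.
Discriminant: 24² + 4·817 = 576 + 3268 = 3844; √3844 = 62.
q = (−24 + 62)/2 = 19, and p = q + 24 = 43.
Check: 19 · 43 = 817.

43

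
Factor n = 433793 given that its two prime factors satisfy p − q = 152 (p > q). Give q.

587

Since p = q + 152, we have 433793 = q(q + 152), so q² + 152q − 433793 = 0.
Discriminant: 152² + 4·433793 = 23104 + 1735172 = 1758276; √1758276 = 1326.
q = (−152 + 1326)/2 = 587, and p = q + 152 = 739.
Check: 587 · 739 = 433793.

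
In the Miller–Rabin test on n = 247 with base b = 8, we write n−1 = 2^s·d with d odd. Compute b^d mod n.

18

247 − 1 = 246 = 2^1 · 123, so d = 123.
8^1 ≡ 8 (mod 247)
8^2 ≡ 8^2 = 64 ≡ 64 (mod 247)
8^4 ≡ 64^2 = 4096 ≡ 144 (mod 247)
8^8 ≡ 144^2 = 20736 ≡ 235 (mod 247)
8^16 ≡ 235^2 = 55225 ≡ 144 (mod 247)
8^32 ≡ 144^2 = 20736 ≡ 235 (mod 247)
8^64 ≡ 235^2 = 55225 ≡ 144 (mod 247)
123 = 64 + 32 + 16 + 8 + 2 + 1 in binary powers of 2.
So 8^123 ≡ 144 · 235 · 144 · 235 · 64 · 8 ≡ 18 (mod 247).
Squaring chain: 18; never reaches −1, so base 8 is a Miller–Rabin witness that 247 is composite.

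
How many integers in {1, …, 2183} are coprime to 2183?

2088

Factor: 2183 = 37 · 59.
φ(2183) = (37−1) · (59−1) = 36 · 58 = 2088.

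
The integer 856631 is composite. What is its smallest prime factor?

29

856631 is odd.
Digit sum 29, not divisible by 3.
Ends in 1: not divisible by 5.
7: 856631 = 7·122375 + 6
11: 856631 = 11·77875 + 6
13: 856631 = 13·65894 + 9
17: 856631 = 17·50390 + 1
19: 856631 = 19·45085 + 16
23: 856631 = 23·37244 + 19
29: 856631 = 29·29539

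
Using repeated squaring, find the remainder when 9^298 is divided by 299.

9^1 ≡ 9 (mod 299)
9^2 ≡ 9^2 = 81 ≡ 81 (mod 299)
9^4 ≡ 81^2 = 6561 ≡ 282 (mod 299)
9^8 ≡ 282^2 = 79524 ≡ 289 (mod 299)
9^16 ≡ 289^2 = 83521 ≡ 100 (mod 299)
9^32 ≡ 100^2 = 10000 ≡ 133 (mod 299)
9^64 ≡ 133^2 = 17689 ≡ 48 (mod 299)
9^128 ≡ 48^2 = 2304 ≡ 211 (mod 299)
9^256 ≡ 211^2 = 44521 ≡ 269 (mod 299)
298 = 256 + 32 + 8 + 2 in binary powers of 2.
So 9^298 ≡ 269 · 133 · 289 · 81 ≡ 9 (mod 299).
Since 9 ≠ 1, base 9 is a Fermat witness: 299 is composite.

9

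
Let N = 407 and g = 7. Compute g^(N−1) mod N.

81

7^1 ≡ 7 (mod 407)
7^2 ≡ 7^2 = 49 ≡ 49 (mod 407)
7^4 ≡ 49^2 = 2401 ≡ 366 (mod 407)
7^8 ≡ 366^2 = 133956 ≡ 53 (mod 407)
7^16 ≡ 53^2 = 2809 ≡ 367 (mod 407)
7^32 ≡ 367^2 = 134689 ≡ 379 (mod 407)
7^64 ≡ 379^2 = 143641 ≡ 377 (mod 407)
7^128 ≡ 377^2 = 142129 ≡ 86 (mod 407)
7^256 ≡ 86^2 = 7396 ≡ 70 (mod 407)
406 = 256 + 128 + 16 + 4 + 2 in binary powers of 2.
So 7^406 ≡ 70 · 86 · 367 · 366 · 49 ≡ 81 (mod 407).
Since 81 ≠ 1, base 7 is a Fermat witness: 407 is composite.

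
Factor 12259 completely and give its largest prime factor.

41

12259 = 13 · 943
943 = 23 · 41
41 is prime.
So 12259 = 13 · 23 · 41; the largest prime factor is 41.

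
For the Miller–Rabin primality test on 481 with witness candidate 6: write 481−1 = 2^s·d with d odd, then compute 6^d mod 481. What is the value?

216

481 − 1 = 480 = 2^5 · 15, so d = 15.
6^1 ≡ 6 (mod 481)
6^2 ≡ 6^2 = 36 ≡ 36 (mod 481)
6^4 ≡ 36^2 = 1296 ≡ 334 (mod 481)
6^8 ≡ 334^2 = 111556 ≡ 445 (mod 481)
15 = 8 + 4 + 2 + 1 in binary powers of 2.
So 6^15 ≡ 445 · 334 · 36 · 6 ≡ 216 (mod 481).
Squaring chain: 216 → 480 → 1 → 1 → 1; reaches −1, so base 6 does not prove 481 composite.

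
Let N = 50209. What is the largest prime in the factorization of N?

59

50209 = 23 · 2183
2183 = 37 · 59
59 is prime.
So 50209 = 23 · 37 · 59; the largest prime factor is 59.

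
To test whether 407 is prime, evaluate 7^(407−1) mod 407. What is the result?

7^1 ≡ 7 (mod 407)
7^2 ≡ 7^2 = 49 ≡ 49 (mod 407)
7^4 ≡ 49^2 = 2401 ≡ 366 (mod 407)
7^8 ≡ 366^2 = 133956 ≡ 53 (mod 407)
7^16 ≡ 53^2 = 2809 ≡ 367 (mod 407)
7^32 ≡ 367^2 = 134689 ≡ 379 (mod 407)
7^64 ≡ 379^2 = 143641 ≡ 377 (mod 407)
7^128 ≡ 377^2 = 142129 ≡ 86 (mod 407)
7^256 ≡ 86^2 = 7396 ≡ 70 (mod 407)
406 = 256 + 128 + 16 + 4 + 2 in binary powers of 2.
So 7^406 ≡ 70 · 86 · 367 · 366 · 49 ≡ 81 (mod 407).
Since 81 ≠ 1, base 7 is a Fermat witness: 407 is composite.

81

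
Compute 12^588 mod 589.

12^1 ≡ 12 (mod 589)
12^2 ≡ 12^2 = 144 ≡ 144 (mod 589)
12^4 ≡ 144^2 = 20736 ≡ 121 (mod 589)
12^8 ≡ 121^2 = 14641 ≡ 505 (mod 589)
12^16 ≡ 505^2 = 255025 ≡ 577 (mod 589)
12^32 ≡ 577^2 = 332929 ≡ 144 (mod 589)
12^64 ≡ 144^2 = 20736 ≡ 121 (mod 589)
12^128 ≡ 121^2 = 14641 ≡ 505 (mod 589)
12^256 ≡ 505^2 = 255025 ≡ 577 (mod 589)
12^512 ≡ 577^2 = 332929 ≡ 144 (mod 589)
588 = 512 + 64 + 8 + 4 in binary powers of 2.
So 12^588 ≡ 144 · 121 · 505 · 121 ≡ 39 (mod 589).
Since 39 ≠ 1, base 12 is a Fermat witness: 589 is composite.

39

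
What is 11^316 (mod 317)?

1

11^1 ≡ 11 (mod 317)
11^2 ≡ 11^2 = 121 ≡ 121 (mod 317)
11^4 ≡ 121^2 = 14641 ≡ 59 (mod 317)
11^8 ≡ 59^2 = 3481 ≡ 311 (mod 317)
11^16 ≡ 311^2 = 96721 ≡ 36 (mod 317)
11^32 ≡ 36^2 = 1296 ≡ 28 (mod 317)
11^64 ≡ 28^2 = 784 ≡ 150 (mod 317)
11^128 ≡ 150^2 = 22500 ≡ 310 (mod 317)
11^256 ≡ 310^2 = 96100 ≡ 49 (mod 317)
316 = 256 + 32 + 16 + 8 + 4 in binary powers of 2.
So 11^316 ≡ 49 · 28 · 36 · 311 · 59 ≡ 1 (mod 317).
Since the result is 1, base 11 gives no evidence that 317 is composite.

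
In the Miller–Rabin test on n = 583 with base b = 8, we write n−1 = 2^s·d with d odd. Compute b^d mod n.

569

583 − 1 = 582 = 2^1 · 291, so d = 291.
8^1 ≡ 8 (mod 583)
8^2 ≡ 8^2 = 64 ≡ 64 (mod 583)
8^4 ≡ 64^2 = 4096 ≡ 15 (mod 583)
8^8 ≡ 15^2 = 225 ≡ 225 (mod 583)
8^16 ≡ 225^2 = 50625 ≡ 487 (mod 583)
8^32 ≡ 487^2 = 237169 ≡ 471 (mod 583)
8^64 ≡ 471^2 = 221841 ≡ 301 (mod 583)
8^128 ≡ 301^2 = 90601 ≡ 236 (mod 583)
8^256 ≡ 236^2 = 55696 ≡ 311 (mod 583)
291 = 256 + 32 + 2 + 1 in binary powers of 2.
So 8^291 ≡ 311 · 471 · 64 · 8 ≡ 569 (mod 583).
Squaring chain: 569; never reaches −1, so base 8 is a Miller–Rabin witness that 583 is composite.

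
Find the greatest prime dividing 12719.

12719 = 7 · 1817
1817 = 23 · 79
79 is prime.
So 12719 = 7 · 23 · 79; the largest prime factor is 79.

79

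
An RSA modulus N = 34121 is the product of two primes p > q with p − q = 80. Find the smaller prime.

149

Since p = q + 80, we have 34121 = q(q + 80), so q² + 80q − 34121 = 0.
Discriminant: 80² + 4·34121 = 6400 + 136484 = 142884; √142884 = 378.
q = (−80 + 378)/2 = 149, and p = q + 80 = 229.
Check: 149 · 229 = 34121.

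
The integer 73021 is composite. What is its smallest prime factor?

13

73021 is odd.
Digit sum 13, not divisible by 3.
Ends in 1: not divisible by 5.
7: 73021 = 7·10431 + 4
11: 73021 = 11·6638 + 3
13: 73021 = 13·5617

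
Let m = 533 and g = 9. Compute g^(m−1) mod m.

165

9^1 ≡ 9 (mod 533)
9^2 ≡ 9^2 = 81 ≡ 81 (mod 533)
9^4 ≡ 81^2 = 6561 ≡ 165 (mod 533)
9^8 ≡ 165^2 = 27225 ≡ 42 (mod 533)
9^16 ≡ 42^2 = 1764 ≡ 165 (mod 533)
9^32 ≡ 165^2 = 27225 ≡ 42 (mod 533)
9^64 ≡ 42^2 = 1764 ≡ 165 (mod 533)
9^128 ≡ 165^2 = 27225 ≡ 42 (mod 533)
9^256 ≡ 42^2 = 1764 ≡ 165 (mod 533)
9^512 ≡ 165^2 = 27225 ≡ 42 (mod 533)
532 = 512 + 16 + 4 in binary powers of 2.
So 9^532 ≡ 42 · 165 · 165 ≡ 165 (mod 533).
Since 165 ≠ 1, base 9 is a Fermat witness: 533 is composite.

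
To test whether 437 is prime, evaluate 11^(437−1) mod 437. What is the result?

11^1 ≡ 11 (mod 437)
11^2 ≡ 11^2 = 121 ≡ 121 (mod 437)
11^4 ≡ 121^2 = 14641 ≡ 220 (mod 437)
11^8 ≡ 220^2 = 48400 ≡ 330 (mod 437)
11^16 ≡ 330^2 = 108900 ≡ 87 (mod 437)
11^32 ≡ 87^2 = 7569 ≡ 140 (mod 437)
11^64 ≡ 140^2 = 19600 ≡ 372 (mod 437)
11^128 ≡ 372^2 = 138384 ≡ 292 (mod 437)
11^256 ≡ 292^2 = 85264 ≡ 49 (mod 437)
436 = 256 + 128 + 32 + 16 + 4 in binary powers of 2.
So 11^436 ≡ 49 · 292 · 140 · 87 · 220 ≡ 315 (mod 437).
Since 315 ≠ 1, base 11 is a Fermat witness: 437 is composite.

315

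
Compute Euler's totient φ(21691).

21384

Factor: 21691 = 109 · 199.
φ(21691) = (109−1) · (199−1) = 108 · 198 = 21384.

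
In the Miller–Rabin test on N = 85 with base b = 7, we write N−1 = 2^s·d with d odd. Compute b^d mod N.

85 − 1 = 84 = 2^2 · 21, so d = 21.
7^1 ≡ 7 (mod 85)
7^2 ≡ 7^2 = 49 ≡ 49 (mod 85)
7^4 ≡ 49^2 = 2401 ≡ 21 (mod 85)
7^8 ≡ 21^2 = 441 ≡ 16 (mod 85)
7^16 ≡ 16^2 = 256 ≡ 1 (mod 85)
21 = 16 + 4 + 1 in binary powers of 2.
So 7^21 ≡ 1 · 21 · 7 ≡ 62 (mod 85).
Squaring chain: 62 → 19; never reaches −1, so base 7 is a Miller–Rabin witness that 85 is composite.

62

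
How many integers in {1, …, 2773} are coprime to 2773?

2668

Factor: 2773 = 47 · 59.
φ(2773) = (47−1) · (59−1) = 46 · 58 = 2668.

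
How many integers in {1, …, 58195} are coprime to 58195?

Factor: 58195 = 5 · 103 · 113.
φ(58195) = (5−1) · (103−1) · (113−1) = 4 · 102 · 112 = 45696.

45696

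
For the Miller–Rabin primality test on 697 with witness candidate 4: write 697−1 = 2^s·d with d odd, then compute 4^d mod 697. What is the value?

697 − 1 = 696 = 2^3 · 87, so d = 87.
4^1 ≡ 4 (mod 697)
4^2 ≡ 4^2 = 16 ≡ 16 (mod 697)
4^4 ≡ 16^2 = 256 ≡ 256 (mod 697)
4^8 ≡ 256^2 = 65536 ≡ 18 (mod 697)
4^16 ≡ 18^2 = 324 ≡ 324 (mod 697)
4^32 ≡ 324^2 = 104976 ≡ 426 (mod 697)
4^64 ≡ 426^2 = 181476 ≡ 256 (mod 697)
87 = 64 + 16 + 4 + 2 + 1 in binary powers of 2.
So 4^87 ≡ 256 · 324 · 256 · 16 · 4 ≡ 353 (mod 697).
Squaring chain: 353 → 543 → 18; never reaches −1, so base 4 is a Miller–Rabin witness that 697 is composite.

353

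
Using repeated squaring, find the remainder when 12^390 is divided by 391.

12^1 ≡ 12 (mod 391)
12^2 ≡ 12^2 = 144 ≡ 144 (mod 391)
12^4 ≡ 144^2 = 20736 ≡ 13 (mod 391)
12^8 ≡ 13^2 = 169 ≡ 169 (mod 391)
12^16 ≡ 169^2 = 28561 ≡ 18 (mod 391)
12^32 ≡ 18^2 = 324 ≡ 324 (mod 391)
12^64 ≡ 324^2 = 104976 ≡ 188 (mod 391)
12^128 ≡ 188^2 = 35344 ≡ 154 (mod 391)
12^256 ≡ 154^2 = 23716 ≡ 256 (mod 391)
390 = 256 + 128 + 4 + 2 in binary powers of 2.
So 12^390 ≡ 256 · 154 · 13 · 144 ≡ 87 (mod 391).
Since 87 ≠ 1, base 12 is a Fermat witness: 391 is composite.

87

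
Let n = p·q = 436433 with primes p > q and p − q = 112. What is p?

719

Since p = q + 112, we have 436433 = q(q + 112), so q² + 112q − 436433 = 0.
Discriminant: 112² + 4·436433 = 12544 + 1745732 = 1758276; √1758276 = 1326.
q = (−112 + 1326)/2 = 607, and p = q + 112 = 719.
Check: 607 · 719 = 436433.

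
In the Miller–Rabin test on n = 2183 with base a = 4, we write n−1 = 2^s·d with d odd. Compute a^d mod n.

1760

2183 − 1 = 2182 = 2^1 · 1091, so d = 1091.
4^1 ≡ 4 (mod 2183)
4^2 ≡ 4^2 = 16 ≡ 16 (mod 2183)
4^4 ≡ 16^2 = 256 ≡ 256 (mod 2183)
4^8 ≡ 256^2 = 65536 ≡ 46 (mod 2183)
4^16 ≡ 46^2 = 2116 ≡ 2116 (mod 2183)
4^32 ≡ 2116^2 = 4477456 ≡ 123 (mod 2183)
4^64 ≡ 123^2 = 15129 ≡ 2031 (mod 2183)
4^128 ≡ 2031^2 = 4124961 ≡ 1274 (mod 2183)
4^256 ≡ 1274^2 = 1623076 ≡ 1107 (mod 2183)
4^512 ≡ 1107^2 = 1225449 ≡ 786 (mod 2183)
4^1024 ≡ 786^2 = 617796 ≡ 7 (mod 2183)
1091 = 1024 + 64 + 2 + 1 in binary powers of 2.
So 4^1091 ≡ 7 · 2031 · 16 · 4 ≡ 1760 (mod 2183).
Squaring chain: 1760; never reaches −1, so base 4 is a Miller–Rabin witness that 2183 is composite.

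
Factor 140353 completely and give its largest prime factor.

140353 = 19 · 7387
7387 = 83 · 89
89 is prime.
So 140353 = 19 · 83 · 89; the largest prime factor is 89.

89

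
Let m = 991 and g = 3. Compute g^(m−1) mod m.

1

3^1 ≡ 3 (mod 991)
3^2 ≡ 3^2 = 9 ≡ 9 (mod 991)
3^4 ≡ 9^2 = 81 ≡ 81 (mod 991)
3^8 ≡ 81^2 = 6561 ≡ 615 (mod 991)
3^16 ≡ 615^2 = 378225 ≡ 654 (mod 991)
3^32 ≡ 654^2 = 427716 ≡ 595 (mod 991)
3^64 ≡ 595^2 = 354025 ≡ 238 (mod 991)
3^128 ≡ 238^2 = 56644 ≡ 157 (mod 991)
3^256 ≡ 157^2 = 24649 ≡ 865 (mod 991)
3^512 ≡ 865^2 = 748225 ≡ 20 (mod 991)
990 = 512 + 256 + 128 + 64 + 16 + 8 + 4 + 2 in binary powers of 2.
So 3^990 ≡ 20 · 865 · 157 · 238 · 654 · 615 · 81 · 9 ≡ 1 (mod 991).
Since the result is 1, base 3 gives no evidence that 991 is composite.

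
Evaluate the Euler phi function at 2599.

2464

Factor: 2599 = 23 · 113.
φ(2599) = (23−1) · (113−1) = 22 · 112 = 2464.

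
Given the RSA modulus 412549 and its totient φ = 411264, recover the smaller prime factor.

φ(n) = (p−1)(q−1) = n − (p+q) + 1, so p + q = 412549 − 411264 + 1 = 1286.
p and q are the roots of t² − 1286t + 412549 = 0.
Discriminant: 1286² − 4·412549 = 1653796 − 1650196 = 3600; √3600 = 60.
q = (1286 − 60)/2 = 613, p = (1286 + 60)/2 = 673.
Check: 613 · 673 = 412549.

613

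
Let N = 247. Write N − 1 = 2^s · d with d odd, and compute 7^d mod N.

247 − 1 = 246 = 2^1 · 123, so d = 123.
7^1 ≡ 7 (mod 247)
7^2 ≡ 7^2 = 49 ≡ 49 (mod 247)
7^4 ≡ 49^2 = 2401 ≡ 178 (mod 247)
7^8 ≡ 178^2 = 31684 ≡ 68 (mod 247)
7^16 ≡ 68^2 = 4624 ≡ 178 (mod 247)
7^32 ≡ 178^2 = 31684 ≡ 68 (mod 247)
7^64 ≡ 68^2 = 4624 ≡ 178 (mod 247)
123 = 64 + 32 + 16 + 8 + 2 + 1 in binary powers of 2.
So 7^123 ≡ 178 · 68 · 178 · 68 · 49 · 7 ≡ 96 (mod 247).
Squaring chain: 96; never reaches −1, so base 7 is a Miller–Rabin witness that 247 is composite.

96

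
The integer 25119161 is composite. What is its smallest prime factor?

71

25119161 is odd.
Digit sum 26, not divisible by 3.
Ends in 1: not divisible by 5.
7: 25119161 = 7·3588451 + 4
11: 25119161 = 11·2283560 + 1
13: 25119161 = 13·1932243 + 2
17: 25119161 = 17·1477597 + 12
19: 25119161 = 19·1322061 + 2
23: 25119161 = 23·1092137 + 10
29: 25119161 = 29·866177 + 28
31: 25119161 = 31·810295 + 16
37: 25119161 = 37·678896 + 9
41: 25119161 = 41·612662 + 19
43: 25119161 = 43·584166 + 23
47: 25119161 = 47·534450 + 11
53: 25119161 = 53·473946 + 23
59: 25119161 = 59·425748 + 29
61: 25119161 = 61·411789 + 32
67: 25119161 = 67·374912 + 57
71: 25119161 = 71·353791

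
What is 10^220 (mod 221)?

10^1 ≡ 10 (mod 221)
10^2 ≡ 10^2 = 100 ≡ 100 (mod 221)
10^4 ≡ 100^2 = 10000 ≡ 55 (mod 221)
10^8 ≡ 55^2 = 3025 ≡ 152 (mod 221)
10^16 ≡ 152^2 = 23104 ≡ 120 (mod 221)
10^32 ≡ 120^2 = 14400 ≡ 35 (mod 221)
10^64 ≡ 35^2 = 1225 ≡ 120 (mod 221)
10^128 ≡ 120^2 = 14400 ≡ 35 (mod 221)
220 = 128 + 64 + 16 + 8 + 4 in binary powers of 2.
So 10^220 ≡ 35 · 120 · 120 · 152 · 55 ≡ 81 (mod 221).
Since 81 ≠ 1, base 10 is a Fermat witness: 221 is composite.

81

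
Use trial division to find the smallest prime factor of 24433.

24433 is odd.
Digit sum 16, not divisible by 3.
Ends in 3: not divisible by 5.
7: 24433 = 7·3490 + 3
11: 24433 = 11·2221 + 2
13: 24433 = 13·1879 + 6
17: 24433 = 17·1437 + 4
19: 24433 = 19·1285 + 18
23: 24433 = 23·1062 + 7
29: 24433 = 29·842 + 15
31: 24433 = 31·788 + 5
37: 24433 = 37·660 + 13
41: 24433 = 41·595 + 38
43: 24433 = 43·568 + 9
47: 24433 = 47·519 + 40
53: 24433 = 53·461

53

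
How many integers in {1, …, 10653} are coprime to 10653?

Factor: 10653 = 3 · 53 · 67.
φ(10653) = (3−1) · (53−1) · (67−1) = 2 · 52 · 66 = 6864.

6864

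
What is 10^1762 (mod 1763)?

10^1 ≡ 10 (mod 1763)
10^2 ≡ 10^2 = 100 ≡ 100 (mod 1763)
10^4 ≡ 100^2 = 10000 ≡ 1185 (mod 1763)
10^8 ≡ 1185^2 = 1404225 ≡ 877 (mod 1763)
10^16 ≡ 877^2 = 769129 ≡ 461 (mod 1763)
10^32 ≡ 461^2 = 212521 ≡ 961 (mod 1763)
10^64 ≡ 961^2 = 923521 ≡ 1472 (mod 1763)
10^128 ≡ 1472^2 = 2166784 ≡ 57 (mod 1763)
10^256 ≡ 57^2 = 3249 ≡ 1486 (mod 1763)
10^512 ≡ 1486^2 = 2208196 ≡ 920 (mod 1763)
10^1024 ≡ 920^2 = 846400 ≡ 160 (mod 1763)
1762 = 1024 + 512 + 128 + 64 + 32 + 2 in binary powers of 2.
So 10^1762 ≡ 160 · 920 · 57 · 1472 · 961 · 100 ≡ 1330 (mod 1763).
Since 1330 ≠ 1, base 10 is a Fermat witness: 1763 is composite.

1330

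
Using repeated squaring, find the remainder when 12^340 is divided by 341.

56

12^1 ≡ 12 (mod 341)
12^2 ≡ 12^2 = 144 ≡ 144 (mod 341)
12^4 ≡ 144^2 = 20736 ≡ 276 (mod 341)
12^8 ≡ 276^2 = 76176 ≡ 133 (mod 341)
12^16 ≡ 133^2 = 17689 ≡ 298 (mod 341)
12^32 ≡ 298^2 = 88804 ≡ 144 (mod 341)
12^64 ≡ 144^2 = 20736 ≡ 276 (mod 341)
12^128 ≡ 276^2 = 76176 ≡ 133 (mod 341)
12^256 ≡ 133^2 = 17689 ≡ 298 (mod 341)
340 = 256 + 64 + 16 + 4 in binary powers of 2.
So 12^340 ≡ 298 · 276 · 298 · 276 ≡ 56 (mod 341).
Since 56 ≠ 1, base 12 is a Fermat witness: 341 is composite.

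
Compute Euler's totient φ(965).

768

Factor: 965 = 5 · 193.
φ(965) = (5−1) · (193−1) = 4 · 192 = 768.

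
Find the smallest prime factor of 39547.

39547 is odd.
Digit sum 28, not divisible by 3.
Ends in 7: not divisible by 5.
7: 39547 = 7·5649 + 4
11: 39547 = 11·3595 + 2
13: 39547 = 13·3042 + 1
17: 39547 = 17·2326 + 5
19: 39547 = 19·2081 + 8
23: 39547 = 23·1719 + 10
29: 39547 = 29·1363 + 20
31: 39547 = 31·1275 + 22
37: 39547 = 37·1068 + 31
41: 39547 = 41·964 + 23
43: 39547 = 43·919 + 30
47: 39547 = 47·841 + 20
53: 39547 = 53·746 + 9
59: 39547 = 59·670 + 17
61: 39547 = 61·648 + 19
67: 39547 = 67·590 + 17
71: 39547 = 71·557

71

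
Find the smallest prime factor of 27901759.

27901759 is odd.
Digit sum 40, not divisible by 3.
Ends in 9: not divisible by 5.
7: 27901759 = 7·3985965 + 4
11: 27901759 = 11·2536523 + 6
13: 27901759 = 13·2146289 + 2
17: 27901759 = 17·1641279 + 16
19: 27901759 = 19·1468513 + 12
23: 27901759 = 23·1213119 + 22
29: 27901759 = 29·962129 + 18
31: 27901759 = 31·900056 + 23
37: 27901759 = 37·754101 + 22
41: 27901759 = 41·680530 + 29
43: 27901759 = 43·648878 + 5
47: 27901759 = 47·593654 + 21
53: 27901759 = 53·526448 + 15
59: 27901759 = 59·472911 + 10
61: 27901759 = 61·457405 + 54
67: 27901759 = 67·416444 + 11
71: 27901759 = 71·392982 + 37
73: 27901759 = 73·382215 + 64
79: 27901759 = 79·353186 + 65
83: 27901759 = 83·336165 + 64
89: 27901759 = 89·313502 + 81
97: 27901759 = 97·287647

97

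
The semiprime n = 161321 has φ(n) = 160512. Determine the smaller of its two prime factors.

φ(n) = (p−1)(q−1) = n − (p+q) + 1, so p + q = 161321 − 160512 + 1 = 810.
p and q are the roots of t² − 810t + 161321 = 0.
Discriminant: 810² − 4·161321 = 656100 − 645284 = 10816; √10816 = 104.
q = (810 − 104)/2 = 353, p = (810 + 104)/2 = 457.
Check: 353 · 457 = 161321.

353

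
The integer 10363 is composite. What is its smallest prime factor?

43

10363 is odd.
Digit sum 13, not divisible by 3.
Ends in 3: not divisible by 5.
7: 10363 = 7·1480 + 3
11: 10363 = 11·942 + 1
13: 10363 = 13·797 + 2
17: 10363 = 17·609 + 10
19: 10363 = 19·545 + 8
23: 10363 = 23·450 + 13
29: 10363 = 29·357 + 10
31: 10363 = 31·334 + 9
37: 10363 = 37·280 + 3
41: 10363 = 41·252 + 31
43: 10363 = 43·241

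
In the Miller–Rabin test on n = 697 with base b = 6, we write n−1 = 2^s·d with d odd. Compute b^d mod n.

697 − 1 = 696 = 2^3 · 87, so d = 87.
6^1 ≡ 6 (mod 697)
6^2 ≡ 6^2 = 36 ≡ 36 (mod 697)
6^4 ≡ 36^2 = 1296 ≡ 599 (mod 697)
6^8 ≡ 599^2 = 358801 ≡ 543 (mod 697)
6^16 ≡ 543^2 = 294849 ≡ 18 (mod 697)
6^32 ≡ 18^2 = 324 ≡ 324 (mod 697)
6^64 ≡ 324^2 = 104976 ≡ 426 (mod 697)
87 = 64 + 16 + 4 + 2 + 1 in binary powers of 2.
So 6^87 ≡ 426 · 18 · 599 · 36 · 6 ≡ 439 (mod 697).
Squaring chain: 439 → 349 → 523; never reaches −1, so base 6 is a Miller–Rabin witness that 697 is composite.

439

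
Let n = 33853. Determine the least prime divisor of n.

33853 is odd.
Digit sum 22, not divisible by 3.
Ends in 3: not divisible by 5.
7: 33853 = 7·4836 + 1
11: 33853 = 11·3077 + 6
13: 33853 = 13·2604 + 1
17: 33853 = 17·1991 + 6
19: 33853 = 19·1781 + 14
23: 33853 = 23·1471 + 20
29: 33853 = 29·1167 + 10
31: 33853 = 31·1092 + 1
37: 33853 = 37·914 + 35
41: 33853 = 41·825 + 28
43: 33853 = 43·787 + 12
47: 33853 = 47·720 + 13
53: 33853 = 53·638 + 39
59: 33853 = 59·573 + 46
61: 33853 = 61·554 + 59
67: 33853 = 67·505 + 18
71: 33853 = 71·476 + 57
73: 33853 = 73·463 + 54
79: 33853 = 79·428 + 41
83: 33853 = 83·407 + 72
89: 33853 = 89·380 + 33
97: 33853 = 97·349

97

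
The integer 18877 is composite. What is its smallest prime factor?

18877 is odd.
Digit sum 31, not divisible by 3.
Ends in 7: not divisible by 5.
7: 18877 = 7·2696 + 5
11: 18877 = 11·1716 + 1
13: 18877 = 13·1452 + 1
17: 18877 = 17·1110 + 7
19: 18877 = 19·993 + 10
23: 18877 = 23·820 + 17
29: 18877 = 29·650 + 27
31: 18877 = 31·608 + 29
37: 18877 = 37·510 + 7
41: 18877 = 41·460 + 17
43: 18877 = 43·439

43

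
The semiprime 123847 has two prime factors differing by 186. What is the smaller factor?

Since p = q + 186, we have 123847 = q(q + 186), so q² + 186q − 123847 = 0.
Discriminant: 186² + 4·123847 = 34596 + 495388 = 529984; √529984 = 728.
q = (−186 + 728)/2 = 271, and p = q + 186 = 457.
Check: 271 · 457 = 123847.

271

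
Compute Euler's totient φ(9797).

Factor: 9797 = 97 · 101.
φ(9797) = (97−1) · (101−1) = 96 · 100 = 9600.

9600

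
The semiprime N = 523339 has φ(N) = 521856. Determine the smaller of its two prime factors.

φ(n) = (p−1)(q−1) = n − (p+q) + 1, so p + q = 523339 − 521856 + 1 = 1484.
p and q are the roots of t² − 1484t + 523339 = 0.
Discriminant: 1484² − 4·523339 = 2202256 − 2093356 = 108900; √108900 = 330.
q = (1484 − 330)/2 = 577, p = (1484 + 330)/2 = 907.
Check: 577 · 907 = 523339.

577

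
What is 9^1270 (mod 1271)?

532

9^1 ≡ 9 (mod 1271)
9^2 ≡ 9^2 = 81 ≡ 81 (mod 1271)
9^4 ≡ 81^2 = 6561 ≡ 206 (mod 1271)
9^8 ≡ 206^2 = 42436 ≡ 493 (mod 1271)
9^16 ≡ 493^2 = 243049 ≡ 288 (mod 1271)
9^32 ≡ 288^2 = 82944 ≡ 329 (mod 1271)
9^64 ≡ 329^2 = 108241 ≡ 206 (mod 1271)
9^128 ≡ 206^2 = 42436 ≡ 493 (mod 1271)
9^256 ≡ 493^2 = 243049 ≡ 288 (mod 1271)
9^512 ≡ 288^2 = 82944 ≡ 329 (mod 1271)
9^1024 ≡ 329^2 = 108241 ≡ 206 (mod 1271)
1270 = 1024 + 128 + 64 + 32 + 16 + 4 + 2 in binary powers of 2.
So 9^1270 ≡ 206 · 493 · 206 · 329 · 288 · 206 · 81 ≡ 532 (mod 1271).
Since 532 ≠ 1, base 9 is a Fermat witness: 1271 is composite.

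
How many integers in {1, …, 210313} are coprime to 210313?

Factor: 210313 = 43 · 67 · 73.
φ(210313) = (43−1) · (67−1) · (73−1) = 42 · 66 · 72 = 199584.

199584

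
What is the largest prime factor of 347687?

347687 = 59 · 5893
5893 = 71 · 83
83 is prime.
So 347687 = 59 · 71 · 83; the largest prime factor is 83.

83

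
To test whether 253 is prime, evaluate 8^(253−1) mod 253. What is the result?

8^1 ≡ 8 (mod 253)
8^2 ≡ 8^2 = 64 ≡ 64 (mod 253)
8^4 ≡ 64^2 = 4096 ≡ 48 (mod 253)
8^8 ≡ 48^2 = 2304 ≡ 27 (mod 253)
8^16 ≡ 27^2 = 729 ≡ 223 (mod 253)
8^32 ≡ 223^2 = 49729 ≡ 141 (mod 253)
8^64 ≡ 141^2 = 19881 ≡ 147 (mod 253)
8^128 ≡ 147^2 = 21609 ≡ 104 (mod 253)
252 = 128 + 64 + 32 + 16 + 8 + 4 in binary powers of 2.
So 8^252 ≡ 104 · 147 · 141 · 223 · 27 · 48 ≡ 141 (mod 253).
Since 141 ≠ 1, base 8 is a Fermat witness: 253 is composite.

141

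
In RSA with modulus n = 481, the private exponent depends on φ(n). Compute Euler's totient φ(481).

432

Factor: 481 = 13 · 37.
φ(481) = (13−1) · (37−1) = 12 · 36 = 432.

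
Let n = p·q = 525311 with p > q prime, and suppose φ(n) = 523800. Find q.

541

φ(n) = (p−1)(q−1) = n − (p+q) + 1, so p + q = 525311 − 523800 + 1 = 1512.
p and q are the roots of t² − 1512t + 525311 = 0.
Discriminant: 1512² − 4·525311 = 2286144 − 2101244 = 184900; √184900 = 430.
q = (1512 − 430)/2 = 541, p = (1512 + 430)/2 = 971.
Check: 541 · 971 = 525311.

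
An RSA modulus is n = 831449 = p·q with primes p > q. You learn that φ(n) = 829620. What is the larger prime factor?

991

φ(n) = (p−1)(q−1) = n − (p+q) + 1, so p + q = 831449 − 829620 + 1 = 1830.
p and q are the roots of t² − 1830t + 831449 = 0.
Discriminant: 1830² − 4·831449 = 3348900 − 3325796 = 23104; √23104 = 152.
q = (1830 − 152)/2 = 839, p = (1830 + 152)/2 = 991.
Check: 839 · 991 = 831449.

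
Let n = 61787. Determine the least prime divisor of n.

61787 is odd.
Digit sum 29, not divisible by 3.
Ends in 7: not divisible by 5.
7: 61787 = 7·8826 + 5
11: 61787 = 11·5617

11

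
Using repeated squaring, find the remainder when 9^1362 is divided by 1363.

1051

9^1 ≡ 9 (mod 1363)
9^2 ≡ 9^2 = 81 ≡ 81 (mod 1363)
9^4 ≡ 81^2 = 6561 ≡ 1109 (mod 1363)
9^8 ≡ 1109^2 = 1229881 ≡ 455 (mod 1363)
9^16 ≡ 455^2 = 207025 ≡ 1212 (mod 1363)
9^32 ≡ 1212^2 = 1468944 ≡ 993 (mod 1363)
9^64 ≡ 993^2 = 986049 ≡ 600 (mod 1363)
9^128 ≡ 600^2 = 360000 ≡ 168 (mod 1363)
9^256 ≡ 168^2 = 28224 ≡ 964 (mod 1363)
9^512 ≡ 964^2 = 929296 ≡ 1093 (mod 1363)
9^1024 ≡ 1093^2 = 1194649 ≡ 661 (mod 1363)
1362 = 1024 + 256 + 64 + 16 + 2 in binary powers of 2.
So 9^1362 ≡ 661 · 964 · 600 · 1212 · 81 ≡ 1051 (mod 1363).
Since 1051 ≠ 1, base 9 is a Fermat witness: 1363 is composite.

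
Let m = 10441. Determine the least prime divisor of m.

53

10441 is odd.
Digit sum 10, not divisible by 3.
Ends in 1: not divisible by 5.
7: 10441 = 7·1491 + 4
11: 10441 = 11·949 + 2
13: 10441 = 13·803 + 2
17: 10441 = 17·614 + 3
19: 10441 = 19·549 + 10
23: 10441 = 23·453 + 22
29: 10441 = 29·360 + 1
31: 10441 = 31·336 + 25
37: 10441 = 37·282 + 7
41: 10441 = 41·254 + 27
43: 10441 = 43·242 + 35
47: 10441 = 47·222 + 7
53: 10441 = 53·197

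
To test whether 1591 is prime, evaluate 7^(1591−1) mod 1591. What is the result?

1506

7^1 ≡ 7 (mod 1591)
7^2 ≡ 7^2 = 49 ≡ 49 (mod 1591)
7^4 ≡ 49^2 = 2401 ≡ 810 (mod 1591)
7^8 ≡ 810^2 = 656100 ≡ 608 (mod 1591)
7^16 ≡ 608^2 = 369664 ≡ 552 (mod 1591)
7^32 ≡ 552^2 = 304704 ≡ 823 (mod 1591)
7^64 ≡ 823^2 = 677329 ≡ 1154 (mod 1591)
7^128 ≡ 1154^2 = 1331716 ≡ 49 (mod 1591)
7^256 ≡ 49^2 = 2401 ≡ 810 (mod 1591)
7^512 ≡ 810^2 = 656100 ≡ 608 (mod 1591)
7^1024 ≡ 608^2 = 369664 ≡ 552 (mod 1591)
1590 = 1024 + 512 + 32 + 16 + 4 + 2 in binary powers of 2.
So 7^1590 ≡ 552 · 608 · 823 · 552 · 810 · 49 ≡ 1506 (mod 1591).
Since 1506 ≠ 1, base 7 is a Fermat witness: 1591 is composite.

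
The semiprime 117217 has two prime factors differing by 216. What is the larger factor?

Since p = q + 216, we have 117217 = q(q + 216), so q² + 216q − 117217 = 0.
Discriminant: 216² + 4·117217 = 46656 + 468868 = 515524; √515524 = 718.
q = (−216 + 718)/2 = 251, and p = q + 216 = 467.
Check: 251 · 467 = 117217.

467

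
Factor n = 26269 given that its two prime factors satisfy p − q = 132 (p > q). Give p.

Since p = q + 132, we have 26269 = q(q + 132), so q² + 132q − 26269 = 0.
Discriminant: 132² + 4·26269 = 17424 + 105076 = 122500; √122500 = 350.
q = (−132 + 350)/2 = 109, and p = q + 132 = 241.
Check: 109 · 241 = 26269.

241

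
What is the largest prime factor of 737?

67

737 = 11 · 67
67 is prime.
So 737 = 11 · 67; the largest prime factor is 67.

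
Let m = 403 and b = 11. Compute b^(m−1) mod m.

233

11^1 ≡ 11 (mod 403)
11^2 ≡ 11^2 = 121 ≡ 121 (mod 403)
11^4 ≡ 121^2 = 14641 ≡ 133 (mod 403)
11^8 ≡ 133^2 = 17689 ≡ 360 (mod 403)
11^16 ≡ 360^2 = 129600 ≡ 237 (mod 403)
11^32 ≡ 237^2 = 56169 ≡ 152 (mod 403)
11^64 ≡ 152^2 = 23104 ≡ 133 (mod 403)
11^128 ≡ 133^2 = 17689 ≡ 360 (mod 403)
11^256 ≡ 360^2 = 129600 ≡ 237 (mod 403)
402 = 256 + 128 + 16 + 2 in binary powers of 2.
So 11^402 ≡ 237 · 360 · 237 · 121 ≡ 233 (mod 403).
Since 233 ≠ 1, base 11 is a Fermat witness: 403 is composite.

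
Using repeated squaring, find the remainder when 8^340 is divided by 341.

8^1 ≡ 8 (mod 341)
8^2 ≡ 8^2 = 64 ≡ 64 (mod 341)
8^4 ≡ 64^2 = 4096 ≡ 4 (mod 341)
8^8 ≡ 4^2 = 16 ≡ 16 (mod 341)
8^16 ≡ 16^2 = 256 ≡ 256 (mod 341)
8^32 ≡ 256^2 = 65536 ≡ 64 (mod 341)
8^64 ≡ 64^2 = 4096 ≡ 4 (mod 341)
8^128 ≡ 4^2 = 16 ≡ 16 (mod 341)
8^256 ≡ 16^2 = 256 ≡ 256 (mod 341)
340 = 256 + 64 + 16 + 4 in binary powers of 2.
So 8^340 ≡ 256 · 4 · 256 · 4 ≡ 1 (mod 341).
Since the result is 1, base 8 gives no evidence that 341 is composite.

1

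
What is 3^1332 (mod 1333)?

1000

3^1 ≡ 3 (mod 1333)
3^2 ≡ 3^2 = 9 ≡ 9 (mod 1333)
3^4 ≡ 9^2 = 81 ≡ 81 (mod 1333)
3^8 ≡ 81^2 = 6561 ≡ 1229 (mod 1333)
3^16 ≡ 1229^2 = 1510441 ≡ 152 (mod 1333)
3^32 ≡ 152^2 = 23104 ≡ 443 (mod 1333)
3^64 ≡ 443^2 = 196249 ≡ 298 (mod 1333)
3^128 ≡ 298^2 = 88804 ≡ 826 (mod 1333)
3^256 ≡ 826^2 = 682276 ≡ 1113 (mod 1333)
3^512 ≡ 1113^2 = 1238769 ≡ 412 (mod 1333)
3^1024 ≡ 412^2 = 169744 ≡ 453 (mod 1333)
1332 = 1024 + 256 + 32 + 16 + 4 in binary powers of 2.
So 3^1332 ≡ 453 · 1113 · 443 · 152 · 81 ≡ 1000 (mod 1333).
Since 1000 ≠ 1, base 3 is a Fermat witness: 1333 is composite.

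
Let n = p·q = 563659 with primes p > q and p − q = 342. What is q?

Since p = q + 342, we have 563659 = q(q + 342), so q² + 342q − 563659 = 0.
Discriminant: 342² + 4·563659 = 116964 + 2254636 = 2371600; √2371600 = 1540.
q = (−342 + 1540)/2 = 599, and p = q + 342 = 941.
Check: 599 · 941 = 563659.

599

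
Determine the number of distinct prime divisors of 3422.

3

3422 = 2 · 1711
1711 = 29 · 59
3422 = 2 · 29 · 59, which has 3 distinct prime factors.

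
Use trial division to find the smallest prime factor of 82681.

89

82681 is odd.
Digit sum 25, not divisible by 3.
Ends in 1: not divisible by 5.
7: 82681 = 7·11811 + 4
11: 82681 = 11·7516 + 5
13: 82681 = 13·6360 + 1
17: 82681 = 17·4863 + 10
19: 82681 = 19·4351 + 12
23: 82681 = 23·3594 + 19
29: 82681 = 29·2851 + 2
31: 82681 = 31·2667 + 4
37: 82681 = 37·2234 + 23
41: 82681 = 41·2016 + 25
43: 82681 = 43·1922 + 35
47: 82681 = 47·1759 + 8
53: 82681 = 53·1560 + 1
59: 82681 = 59·1401 + 22
61: 82681 = 61·1355 + 26
67: 82681 = 67·1234 + 3
71: 82681 = 71·1164 + 37
73: 82681 = 73·1132 + 45
79: 82681 = 79·1046 + 47
83: 82681 = 83·996 + 13
89: 82681 = 89·929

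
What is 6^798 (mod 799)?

247

6^1 ≡ 6 (mod 799)
6^2 ≡ 6^2 = 36 ≡ 36 (mod 799)
6^4 ≡ 36^2 = 1296 ≡ 497 (mod 799)
6^8 ≡ 497^2 = 247009 ≡ 118 (mod 799)
6^16 ≡ 118^2 = 13924 ≡ 341 (mod 799)
6^32 ≡ 341^2 = 116281 ≡ 426 (mod 799)
6^64 ≡ 426^2 = 181476 ≡ 103 (mod 799)
6^128 ≡ 103^2 = 10609 ≡ 222 (mod 799)
6^256 ≡ 222^2 = 49284 ≡ 545 (mod 799)
6^512 ≡ 545^2 = 297025 ≡ 596 (mod 799)
798 = 512 + 256 + 16 + 8 + 4 + 2 in binary powers of 2.
So 6^798 ≡ 596 · 545 · 341 · 118 · 497 · 36 ≡ 247 (mod 799).
Since 247 ≠ 1, base 6 is a Fermat witness: 799 is composite.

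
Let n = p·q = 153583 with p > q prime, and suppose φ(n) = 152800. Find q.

383

φ(n) = (p−1)(q−1) = n − (p+q) + 1, so p + q = 153583 − 152800 + 1 = 784.
p and q are the roots of t² − 784t + 153583 = 0.
Discriminant: 784² − 4·153583 = 614656 − 614332 = 324; √324 = 18.
q = (784 − 18)/2 = 383, p = (784 + 18)/2 = 401.
Check: 383 · 401 = 153583.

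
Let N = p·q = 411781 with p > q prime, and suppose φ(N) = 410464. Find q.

φ(n) = (p−1)(q−1) = n − (p+q) + 1, so p + q = 411781 − 410464 + 1 = 1318.
p and q are the roots of t² − 1318t + 411781 = 0.
Discriminant: 1318² − 4·411781 = 1737124 − 1647124 = 90000; √90000 = 300.
q = (1318 − 300)/2 = 509, p = (1318 + 300)/2 = 809.
Check: 509 · 809 = 411781.

509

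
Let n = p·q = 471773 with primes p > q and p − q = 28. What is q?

673

Since p = q + 28, we have 471773 = q(q + 28), so q² + 28q − 471773 = 0.
Discriminant: 28² + 4·471773 = 784 + 1887092 = 1887876; √1887876 = 1374.
q = (−28 + 1374)/2 = 673, and p = q + 28 = 701.
Check: 673 · 701 = 471773.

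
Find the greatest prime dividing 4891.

73

4891 = 67 · 73
73 is prime.
So 4891 = 67 · 73; the largest prime factor is 73.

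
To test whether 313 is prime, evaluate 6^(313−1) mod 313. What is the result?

1

6^1 ≡ 6 (mod 313)
6^2 ≡ 6^2 = 36 ≡ 36 (mod 313)
6^4 ≡ 36^2 = 1296 ≡ 44 (mod 313)
6^8 ≡ 44^2 = 1936 ≡ 58 (mod 313)
6^16 ≡ 58^2 = 3364 ≡ 234 (mod 313)
6^32 ≡ 234^2 = 54756 ≡ 294 (mod 313)
6^64 ≡ 294^2 = 86436 ≡ 48 (mod 313)
6^128 ≡ 48^2 = 2304 ≡ 113 (mod 313)
6^256 ≡ 113^2 = 12769 ≡ 249 (mod 313)
312 = 256 + 32 + 16 + 8 in binary powers of 2.
So 6^312 ≡ 249 · 294 · 234 · 58 ≡ 1 (mod 313).
Since the result is 1, base 6 gives no evidence that 313 is composite.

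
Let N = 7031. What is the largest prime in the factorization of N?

7031 = 79 · 89
89 is prime.
So 7031 = 79 · 89; the largest prime factor is 89.

89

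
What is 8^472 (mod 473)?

262

8^1 ≡ 8 (mod 473)
8^2 ≡ 8^2 = 64 ≡ 64 (mod 473)
8^4 ≡ 64^2 = 4096 ≡ 312 (mod 473)
8^8 ≡ 312^2 = 97344 ≡ 379 (mod 473)
8^16 ≡ 379^2 = 143641 ≡ 322 (mod 473)
8^32 ≡ 322^2 = 103684 ≡ 97 (mod 473)
8^64 ≡ 97^2 = 9409 ≡ 422 (mod 473)
8^128 ≡ 422^2 = 178084 ≡ 236 (mod 473)
8^256 ≡ 236^2 = 55696 ≡ 355 (mod 473)
472 = 256 + 128 + 64 + 16 + 8 in binary powers of 2.
So 8^472 ≡ 355 · 236 · 422 · 322 · 379 ≡ 262 (mod 473).
Since 262 ≠ 1, base 8 is a Fermat witness: 473 is composite.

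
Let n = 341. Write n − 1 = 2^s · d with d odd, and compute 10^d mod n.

98

341 − 1 = 340 = 2^2 · 85, so d = 85.
10^1 ≡ 10 (mod 341)
10^2 ≡ 10^2 = 100 ≡ 100 (mod 341)
10^4 ≡ 100^2 = 10000 ≡ 111 (mod 341)
10^8 ≡ 111^2 = 12321 ≡ 45 (mod 341)
10^16 ≡ 45^2 = 2025 ≡ 320 (mod 341)
10^32 ≡ 320^2 = 102400 ≡ 100 (mod 341)
10^64 ≡ 100^2 = 10000 ≡ 111 (mod 341)
85 = 64 + 16 + 4 + 1 in binary powers of 2.
So 10^85 ≡ 111 · 320 · 111 · 10 ≡ 98 (mod 341).
Squaring chain: 98 → 56; never reaches −1, so base 10 is a Miller–Rabin witness that 341 is composite.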